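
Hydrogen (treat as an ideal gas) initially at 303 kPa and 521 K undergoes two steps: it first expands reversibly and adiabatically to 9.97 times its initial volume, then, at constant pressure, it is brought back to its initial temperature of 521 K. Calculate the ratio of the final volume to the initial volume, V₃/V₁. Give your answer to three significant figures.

For a diatomic ideal gas γ = 7/5.
Adiabatic step: V₂/V₁ = 9.97; T₂ = T₁·(1/9.97)^(2/5) = 207.7 K.
Isobaric step: V₃/V₂ = T₃/T₂ = 521/207.7.
V₃/V₁ = (V₂/V₁)(V₃/V₂) = 9.97 × (521/207.7) = 25.01.

V₃/V₁ ≈ 25.0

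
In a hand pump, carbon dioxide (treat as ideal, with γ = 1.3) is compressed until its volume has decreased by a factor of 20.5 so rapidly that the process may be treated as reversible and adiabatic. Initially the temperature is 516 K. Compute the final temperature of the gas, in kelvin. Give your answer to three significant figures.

Adiabatic: T₁V₁^(γ−1) = T₂V₂^(γ−1) ⇒ T₂ = T₁ (V₁/V₂)^(γ−1).
T₂ = 516 × 20.5^(0.3) = 1277 K.

T₂ ≈ 1280 K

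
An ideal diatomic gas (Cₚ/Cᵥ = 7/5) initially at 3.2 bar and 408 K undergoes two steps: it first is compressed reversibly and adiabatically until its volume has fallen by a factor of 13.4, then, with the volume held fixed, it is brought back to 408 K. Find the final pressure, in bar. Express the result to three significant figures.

Adiabatic step (PV^γ = const): P₂ = 3.2×13.4^(7/5) = 121.1 bar; T₂ = 408×13.4^(2/5) = 1152 K.
Isochoric: P₃ = P₂(T₃/T₂) = 121.1 × (408/1152) = 42.88 bar.

P₃ ≈ 42.9 bar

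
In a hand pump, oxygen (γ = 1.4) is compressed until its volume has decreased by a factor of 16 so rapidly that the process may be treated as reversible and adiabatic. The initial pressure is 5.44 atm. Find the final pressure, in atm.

P₂ ≈ 264 atm

Adiabatic: P₁V₁^γ = P₂V₂^γ ⇒ P₂ = P₁ (V₁/V₂)^γ.
P₂ = 5.44 × 16^(1.4) = 263.9 atm.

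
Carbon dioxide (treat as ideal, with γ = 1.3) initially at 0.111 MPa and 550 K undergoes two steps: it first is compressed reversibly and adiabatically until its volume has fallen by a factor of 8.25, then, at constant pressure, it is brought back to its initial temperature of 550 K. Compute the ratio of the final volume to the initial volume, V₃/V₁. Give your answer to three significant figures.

V₃/V₁ ≈ 0.0644

Adiabatic step: V₂/V₁ = 0.1212; T₂ = T₁·8.25^(0.3) = 1036 K.
Isobaric step: V₃/V₂ = T₃/T₂ = 550/1036.
V₃/V₁ = (V₂/V₁)(V₃/V₂) = 0.1212 × (550/1036) = 0.06436.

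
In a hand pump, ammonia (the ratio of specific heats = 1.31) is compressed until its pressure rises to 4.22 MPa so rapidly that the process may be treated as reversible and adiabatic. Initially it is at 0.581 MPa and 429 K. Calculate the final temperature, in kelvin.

Along an adiabat T P^((1−γ)/γ) is constant, so T₂ = T₁ (P₂/P₁)^((γ−1)/γ).
T₂ = 429 × (4.22/0.581)^(0.237) = 685.9 K.

T₂ ≈ 686 K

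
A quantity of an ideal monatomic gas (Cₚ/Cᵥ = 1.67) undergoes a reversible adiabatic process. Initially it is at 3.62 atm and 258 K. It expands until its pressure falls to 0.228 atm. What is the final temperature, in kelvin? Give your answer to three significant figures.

Adiabatic: T₂/T₁ = (P₂/P₁)^((γ−1)/γ).
T₂ = 258 × (0.228/3.62)^(0.401) = 85.09 K.

T₂ ≈ 85.1 K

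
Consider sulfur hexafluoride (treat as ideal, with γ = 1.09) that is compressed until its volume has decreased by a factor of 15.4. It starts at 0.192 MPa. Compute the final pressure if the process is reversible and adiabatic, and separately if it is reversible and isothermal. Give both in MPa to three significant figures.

adiabatic: 3.78 MPa; isothermal: 2.96 MPa

Isothermal: P₂ = P₁(V₁/V₂) = 0.192×15.4 = 2.957 MPa.
Adiabatic: P₂ = P₁(V₁/V₂)^γ = 0.192×15.4^(1.09) = 3.782 MPa.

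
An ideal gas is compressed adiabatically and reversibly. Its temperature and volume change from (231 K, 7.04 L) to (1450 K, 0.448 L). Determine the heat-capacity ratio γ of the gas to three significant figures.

γ ≈ 1.67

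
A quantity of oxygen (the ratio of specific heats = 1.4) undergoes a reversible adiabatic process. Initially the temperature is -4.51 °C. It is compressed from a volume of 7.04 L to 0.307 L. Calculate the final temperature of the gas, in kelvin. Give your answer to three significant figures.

Adiabatic: T₁V₁^(γ−1) = T₂V₂^(γ−1) ⇒ T₂ = T₁ (V₁/V₂)^(γ−1).
T₁ = -4.51 °C = 268.6 K.
T₂ = 268.6 × (7.04/0.307)^(0.4) = 940.5 K.

T₂ ≈ 940 K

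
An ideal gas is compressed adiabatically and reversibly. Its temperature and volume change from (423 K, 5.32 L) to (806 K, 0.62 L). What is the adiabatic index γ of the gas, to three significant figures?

TV^(γ−1) = const ⇒ γ − 1 = ln(T₂/T₁) / ln(V₁/V₂).
γ = 1 + ln(806/423) / ln(5.32/0.62) = 1.3.

γ ≈ 1.30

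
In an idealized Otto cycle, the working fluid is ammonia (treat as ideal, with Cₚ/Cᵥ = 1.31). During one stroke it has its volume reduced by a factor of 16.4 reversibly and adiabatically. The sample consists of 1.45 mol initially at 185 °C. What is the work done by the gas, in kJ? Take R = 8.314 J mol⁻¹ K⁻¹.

For a reversible adiabat TV^(γ−1) is constant, so T₂ = T₁ (V₁/V₂)^(γ−1).
T₁ = 185 °C = 458.1 K.
T₂ = 458.1 × 16.4^(0.31) = 1090 K.
Q = 0, so ΔU = W_on_gas = nCᵥΔT with Cᵥ = R/(γ−1) = 26.82 J/(mol·K).
ΔU = 1.45 × 26.82 × (1090 − 458.1) = 24590 J.
Work done by the gas = −ΔU = -24590 J.

W ≈ -24.6 kJ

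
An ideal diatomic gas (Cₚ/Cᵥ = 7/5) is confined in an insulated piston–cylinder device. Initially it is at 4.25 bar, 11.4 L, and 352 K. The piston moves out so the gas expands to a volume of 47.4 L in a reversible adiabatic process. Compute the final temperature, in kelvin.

T₂ ≈ 199 K

For a reversible adiabat TV^(γ−1) is constant, so T₂ = T₁ (V₁/V₂)^(γ−1).
T₂ = 352 × (11.4/47.4)^(2/5) = 199.1 K.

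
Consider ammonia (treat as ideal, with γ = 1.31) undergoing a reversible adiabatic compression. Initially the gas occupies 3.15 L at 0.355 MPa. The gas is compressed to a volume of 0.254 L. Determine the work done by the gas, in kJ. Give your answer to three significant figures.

W ≈ -4.27 kJ

P₂ = P₁(V₁/V₂)^γ = 0.355×(3.15/0.254)^(1.31) = 9.609 MPa.
For a reversible adiabat, W_by_gas = (P₁V₁ − P₂V₂)/(γ−1).
W_by = (355000×0.00315 − 9.609×10^6×0.000254) / (0.31) = -4266 J.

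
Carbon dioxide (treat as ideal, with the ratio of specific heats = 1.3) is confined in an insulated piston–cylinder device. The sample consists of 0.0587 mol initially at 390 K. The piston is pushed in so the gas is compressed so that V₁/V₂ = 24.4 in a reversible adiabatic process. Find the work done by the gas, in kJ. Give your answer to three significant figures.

W ≈ -1.02 kJ

For a reversible adiabat TV^(γ−1) is constant, so T₂ = T₁ (V₁/V₂)^(γ−1).
T₂ = 390 × 24.4^(0.3) = 1017 K.
Q = 0, so ΔU = W_on_gas = nCᵥΔT with Cᵥ = R/(γ−1) = 27.71 J/(mol·K).
ΔU = 0.0587 × 27.71 × (1017 − 390) = 1020 J.
Work done by the gas = −ΔU = -1020 J.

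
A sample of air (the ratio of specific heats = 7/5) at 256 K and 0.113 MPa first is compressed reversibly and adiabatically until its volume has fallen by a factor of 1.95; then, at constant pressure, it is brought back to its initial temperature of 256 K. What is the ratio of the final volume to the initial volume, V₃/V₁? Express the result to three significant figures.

Adiabatic step: V₂/V₁ = 0.5128; T₂ = T₁·1.95^(2/5) = 334.4 K.
Isobaric step: V₃/V₂ = T₃/T₂ = 256/334.4.
V₃/V₁ = (V₂/V₁)(V₃/V₂) = 0.5128 × (256/334.4) = 0.3926.

V₃/V₁ ≈ 0.393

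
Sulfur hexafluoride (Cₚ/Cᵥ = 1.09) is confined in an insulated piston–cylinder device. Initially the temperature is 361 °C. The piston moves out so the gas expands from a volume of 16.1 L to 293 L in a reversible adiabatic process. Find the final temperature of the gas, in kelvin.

T₂ ≈ 488 K

Adiabatic: T₁V₁^(γ−1) = T₂V₂^(γ−1) ⇒ T₂ = T₁ (V₁/V₂)^(γ−1).
T₁ = 361 °C = 634.1 K.
T₂ = 634.1 × (16.1/293)^(0.09) = 488.4 K.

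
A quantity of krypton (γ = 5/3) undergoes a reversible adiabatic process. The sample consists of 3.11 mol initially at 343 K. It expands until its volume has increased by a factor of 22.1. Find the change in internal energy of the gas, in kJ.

For a reversible adiabat TV^(γ−1) is constant, so T₂ = T₁ (V₁/V₂)^(γ−1).
T₂ = 343 × (1/22.1)^(2/3) = 43.55 K.
Q = 0, so ΔU = W_on_gas = nCᵥΔT with Cᵥ = R/(γ−1) = 12.47 J/(mol·K).
ΔU = 3.11 × 12.47 × (43.55 − 343) = -11610 J.

ΔU ≈ -11.6 kJ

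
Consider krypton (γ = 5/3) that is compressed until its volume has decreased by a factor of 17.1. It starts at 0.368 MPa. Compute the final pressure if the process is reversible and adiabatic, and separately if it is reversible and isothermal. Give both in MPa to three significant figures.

adiabatic: 41.8 MPa; isothermal: 6.29 MPa

Isothermal: P₂ = P₁(V₁/V₂) = 0.368×17.1 = 6.293 MPa.
Adiabatic: P₂ = P₁(V₁/V₂)^γ = 0.368×17.1^(5/3) = 41.77 MPa.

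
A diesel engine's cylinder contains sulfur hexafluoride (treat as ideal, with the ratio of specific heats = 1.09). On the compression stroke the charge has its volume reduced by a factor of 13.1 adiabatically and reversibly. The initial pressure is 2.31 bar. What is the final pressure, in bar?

Adiabatic: P₁V₁^γ = P₂V₂^γ ⇒ P₂ = P₁ (V₁/V₂)^γ.
P₂ = 2.31 × 13.1^(1.09) = 38.15 bar.

P₂ ≈ 38.1 bar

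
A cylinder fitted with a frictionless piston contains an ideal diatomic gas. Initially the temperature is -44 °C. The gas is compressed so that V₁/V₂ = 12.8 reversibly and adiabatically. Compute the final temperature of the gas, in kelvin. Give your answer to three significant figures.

T₂ ≈ 635 K

For a reversible adiabat TV^(γ−1) is constant, so T₂ = T₁ (V₁/V₂)^(γ−1).
For a diatomic ideal gas γ = 7/5, so γ−1 = 2/5.
T₁ = -44 °C = 229.1 K.
T₂ = 229.1 × 12.8^(2/5) = 635.3 K.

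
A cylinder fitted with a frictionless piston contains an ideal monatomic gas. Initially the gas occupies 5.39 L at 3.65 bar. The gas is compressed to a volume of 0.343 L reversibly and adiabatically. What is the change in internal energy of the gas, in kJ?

ΔU ≈ 15.6 kJ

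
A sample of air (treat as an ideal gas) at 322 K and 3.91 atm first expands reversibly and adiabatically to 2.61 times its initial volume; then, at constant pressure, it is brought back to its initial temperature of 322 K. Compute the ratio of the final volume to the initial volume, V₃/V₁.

For a diatomic ideal gas γ = 7/5.
Adiabatic step: V₂/V₁ = 2.61; T₂ = T₁·(1/2.61)^(2/5) = 219.4 K.
Isobaric step: V₃/V₂ = T₃/T₂ = 322/219.4.
V₃/V₁ = (V₂/V₁)(V₃/V₂) = 2.61 × (322/219.4) = 3.831.

V₃/V₁ ≈ 3.83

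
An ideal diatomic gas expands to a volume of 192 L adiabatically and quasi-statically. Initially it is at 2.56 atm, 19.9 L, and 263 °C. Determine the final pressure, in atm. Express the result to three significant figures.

P₂ ≈ 0.107 atm

Adiabatic: P₁V₁^γ = P₂V₂^γ ⇒ P₂ = P₁ (V₁/V₂)^γ.
γ = 7/5 for a diatomic ideal gas.
P₂ = 2.56 × (19.9/192)^(7/5) = 0.1072 atm.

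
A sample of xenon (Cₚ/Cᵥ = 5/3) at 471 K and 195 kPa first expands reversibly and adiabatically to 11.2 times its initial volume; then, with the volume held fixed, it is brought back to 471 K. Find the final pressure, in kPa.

P₃ ≈ 17.4 kPa

Adiabatic step (PV^γ = const): P₂ = 195×(1/11.2)^(5/3) = 3.478 kPa; T₂ = 471×(1/11.2)^(2/3) = 94.09 K.
Isochoric: P₃ = P₂(T₃/T₂) = 3.478 × (471/94.09) = 17.41 kPa.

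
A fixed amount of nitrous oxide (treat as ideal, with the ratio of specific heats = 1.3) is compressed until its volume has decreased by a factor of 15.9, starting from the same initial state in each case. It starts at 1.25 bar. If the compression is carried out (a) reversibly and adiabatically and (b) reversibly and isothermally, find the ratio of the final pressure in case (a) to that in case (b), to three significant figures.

Isothermal: P_b = P₁(V₁/V₂) = 1.25×15.9.
Adiabatic: P_a = P₁(V₁/V₂)^γ = 1.25×15.9^(1.3).
P_a/P_b = (V₁/V₂)^(γ−1) = 15.9^(0.3) = 2.293.

P_adiabatic / P_isothermal ≈ 2.29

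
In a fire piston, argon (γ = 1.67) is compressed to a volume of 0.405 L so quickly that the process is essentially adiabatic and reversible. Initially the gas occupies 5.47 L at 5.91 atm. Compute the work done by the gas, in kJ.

W ≈ -23.1 kJ

P₂ = P₁(V₁/V₂)^γ = 5.91×(5.47/0.405)^(1.67) = 456.6 atm.
For a reversible adiabat, W_by_gas = (P₁V₁ − P₂V₂)/(γ−1).
W_by = (598800×0.00547 − 4.627×10^7×0.000405) / (0.67) = -23080 J.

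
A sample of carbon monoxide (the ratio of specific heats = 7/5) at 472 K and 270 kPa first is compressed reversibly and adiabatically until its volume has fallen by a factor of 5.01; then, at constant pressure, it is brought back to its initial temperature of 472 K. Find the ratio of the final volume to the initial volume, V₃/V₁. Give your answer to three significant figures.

V₃/V₁ ≈ 0.105

Adiabatic step: V₂/V₁ = 0.1996; T₂ = T₁·5.01^(2/5) = 899.2 K.
Isobaric step: V₃/V₂ = T₃/T₂ = 472/899.2.
V₃/V₁ = (V₂/V₁)(V₃/V₂) = 0.1996 × (472/899.2) = 0.1048.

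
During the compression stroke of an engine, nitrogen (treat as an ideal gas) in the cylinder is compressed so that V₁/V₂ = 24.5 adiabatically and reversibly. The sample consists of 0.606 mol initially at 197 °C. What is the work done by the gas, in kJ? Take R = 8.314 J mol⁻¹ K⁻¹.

W ≈ -15.4 kJ

For a reversible adiabat TV^(γ−1) is constant, so T₂ = T₁ (V₁/V₂)^(γ−1).
γ = 7/5 for a diatomic ideal gas, so γ−1 = 2/5.
T₁ = 197 °C = 470.1 K.
T₂ = 470.1 × 24.5^(2/5) = 1690 K.
Q = 0, so ΔU = W_on_gas = nCᵥΔT with Cᵥ = R/(γ−1) = 20.79 J/(mol·K).
ΔU = 0.606 × 20.79 × (1690 − 470.1) = 15370 J.
Work done by the gas = −ΔU = -15370 J.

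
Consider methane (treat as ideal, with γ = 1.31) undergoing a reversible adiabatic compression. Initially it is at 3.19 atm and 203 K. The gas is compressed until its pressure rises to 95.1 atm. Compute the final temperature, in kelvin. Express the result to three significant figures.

T₂ ≈ 453 K

Adiabatic: T₂/T₁ = (P₂/P₁)^((γ−1)/γ).
T₂ = 203 × (95.1/3.19)^(0.237) = 453.3 K.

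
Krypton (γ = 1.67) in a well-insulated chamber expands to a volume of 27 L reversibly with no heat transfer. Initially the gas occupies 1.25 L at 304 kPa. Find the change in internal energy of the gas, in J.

ΔU ≈ -495 J

P₂ = P₁(V₁/V₂)^γ = 304×(1.25/27)^(1.67) = 1.796 kPa.
For a reversible adiabat, W_by_gas = (P₁V₁ − P₂V₂)/(γ−1).
W_by = (304000×0.00125 − 1796×0.027) / (0.67) = 494.8 J.
Q = 0 ⇒ ΔU = −W_by = -494.8 J.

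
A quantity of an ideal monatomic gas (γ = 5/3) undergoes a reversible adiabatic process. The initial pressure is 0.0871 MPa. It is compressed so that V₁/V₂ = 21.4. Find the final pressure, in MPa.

Adiabatic: P₁V₁^γ = P₂V₂^γ ⇒ P₂ = P₁ (V₁/V₂)^γ.
P₂ = 0.0871 × 21.4^(5/3) = 14.37 MPa.

P₂ ≈ 14.4 MPa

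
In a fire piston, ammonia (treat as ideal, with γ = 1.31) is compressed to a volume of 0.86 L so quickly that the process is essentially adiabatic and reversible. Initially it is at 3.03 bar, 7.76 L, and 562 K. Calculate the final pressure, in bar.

P₂ ≈ 54.1 bar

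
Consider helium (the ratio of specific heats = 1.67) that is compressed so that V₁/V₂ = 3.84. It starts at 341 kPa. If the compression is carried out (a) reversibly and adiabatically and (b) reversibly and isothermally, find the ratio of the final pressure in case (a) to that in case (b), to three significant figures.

Isothermal: P_b = P₁(V₁/V₂) = 341×3.84.
Adiabatic: P_a = P₁(V₁/V₂)^γ = 341×3.84^(1.67).
P_a/P_b = (V₁/V₂)^(γ−1) = 3.84^(0.67) = 2.463.

P_adiabatic / P_isothermal ≈ 2.46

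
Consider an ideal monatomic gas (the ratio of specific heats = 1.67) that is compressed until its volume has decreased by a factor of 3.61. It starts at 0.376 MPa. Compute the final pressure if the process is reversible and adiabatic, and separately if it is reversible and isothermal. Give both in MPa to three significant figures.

Isothermal: P₂ = P₁(V₁/V₂) = 0.376×3.61 = 1.357 MPa.
Adiabatic: P₂ = P₁(V₁/V₂)^γ = 0.376×3.61^(1.67) = 3.208 MPa.

adiabatic: 3.21 MPa; isothermal: 1.36 MPa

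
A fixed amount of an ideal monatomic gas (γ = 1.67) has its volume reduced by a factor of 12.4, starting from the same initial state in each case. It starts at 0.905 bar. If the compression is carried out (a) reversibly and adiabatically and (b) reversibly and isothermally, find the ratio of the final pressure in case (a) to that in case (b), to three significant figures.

Isothermal: P_b = P₁(V₁/V₂) = 0.905×12.4.
Adiabatic: P_a = P₁(V₁/V₂)^γ = 0.905×12.4^(1.67).
P_a/P_b = (V₁/V₂)^(γ−1) = 12.4^(0.67) = 5.402.

P_adiabatic / P_isothermal ≈ 5.40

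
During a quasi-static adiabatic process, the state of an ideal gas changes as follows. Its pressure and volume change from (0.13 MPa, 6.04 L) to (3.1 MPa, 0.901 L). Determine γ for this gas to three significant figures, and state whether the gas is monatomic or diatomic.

γ ≈ 1.67; monatomic

PV^γ = const ⇒ γ = ln(P₂/P₁) / ln(V₁/V₂).
γ = ln(3.1/0.13) / ln(6.04/0.901) = 1.667.
γ ≈ 1.67 is close to 5/3, so the gas is monatomic.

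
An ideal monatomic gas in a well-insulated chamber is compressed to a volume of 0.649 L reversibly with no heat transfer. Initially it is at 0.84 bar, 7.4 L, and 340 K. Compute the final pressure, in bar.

Adiabatic: P₁V₁^γ = P₂V₂^γ ⇒ P₂ = P₁ (V₁/V₂)^γ.
γ = 5/3 for a monatomic ideal gas.
P₂ = 0.84 × (7.4/0.649)^(5/3) = 48.52 bar.

P₂ ≈ 48.5 bar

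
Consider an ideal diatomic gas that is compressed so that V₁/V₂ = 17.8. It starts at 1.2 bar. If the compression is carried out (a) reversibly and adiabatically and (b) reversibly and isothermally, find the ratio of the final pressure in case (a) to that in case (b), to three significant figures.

For a diatomic ideal gas γ = 7/5.
Isothermal: P_b = P₁(V₁/V₂) = 1.2×17.8.
Adiabatic: P_a = P₁(V₁/V₂)^γ = 1.2×17.8^(7/5).
P_a/P_b = (V₁/V₂)^(γ−1) = 17.8^(2/5) = 3.164.

P_adiabatic / P_isothermal ≈ 3.16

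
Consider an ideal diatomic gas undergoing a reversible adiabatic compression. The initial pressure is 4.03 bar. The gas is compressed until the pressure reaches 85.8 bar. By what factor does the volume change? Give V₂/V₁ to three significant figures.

V₂/V₁ ≈ 0.113

From PV^γ = const, V₂/V₁ = (P₁/P₂)^(1/γ).
For a diatomic ideal gas γ = 7/5.
V₂/V₁ = (4.03/85.8)^(5/7) = 0.1125.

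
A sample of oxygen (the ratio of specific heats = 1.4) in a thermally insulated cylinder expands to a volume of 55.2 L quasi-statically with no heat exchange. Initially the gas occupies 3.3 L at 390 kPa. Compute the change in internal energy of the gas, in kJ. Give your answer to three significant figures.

ΔU ≈ -2.17 kJ

P₂ = P₁(V₁/V₂)^γ = 390×(3.3/55.2)^(1.4) = 7.556 kPa.
For a reversible adiabat, W_by_gas = (P₁V₁ − P₂V₂)/(γ−1).
W_by = (390000×0.0033 − 7556×0.0552) / (0.4) = 2175 J.
Q = 0 ⇒ ΔU = −W_by = -2175 J.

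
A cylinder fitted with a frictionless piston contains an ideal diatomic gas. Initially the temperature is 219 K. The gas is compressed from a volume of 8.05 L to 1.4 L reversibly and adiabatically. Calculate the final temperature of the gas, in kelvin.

T₂ ≈ 441 K

Adiabatic: T₁V₁^(γ−1) = T₂V₂^(γ−1) ⇒ T₂ = T₁ (V₁/V₂)^(γ−1).
For a diatomic ideal gas γ = 7/5, so γ−1 = 2/5.
T₂ = 219 × (8.05/1.4)^(2/5) = 440.9 K.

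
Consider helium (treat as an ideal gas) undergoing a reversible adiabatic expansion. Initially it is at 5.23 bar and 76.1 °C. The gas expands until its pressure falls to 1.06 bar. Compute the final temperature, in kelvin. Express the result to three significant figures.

Adiabatic: T₂/T₁ = (P₂/P₁)^((γ−1)/γ).
For a monatomic ideal gas γ = 5/3, so (γ−1)/γ = 2/5.
T₁ = 76.1 °C = 349.2 K.
T₂ = 349.2 × (1.06/5.23)^(2/5) = 184.4 K.

T₂ ≈ 184 K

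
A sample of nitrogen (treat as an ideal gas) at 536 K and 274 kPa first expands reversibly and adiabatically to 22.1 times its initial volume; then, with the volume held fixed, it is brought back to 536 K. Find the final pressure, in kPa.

For a diatomic ideal gas γ = 7/5.
Adiabatic step (PV^γ = const): P₂ = 274×(1/22.1)^(7/5) = 3.594 kPa; T₂ = 536×(1/22.1)^(2/5) = 155.4 K.
Isochoric: P₃ = P₂(T₃/T₂) = 3.594 × (536/155.4) = 12.4 kPa.

P₃ ≈ 12.4 kPa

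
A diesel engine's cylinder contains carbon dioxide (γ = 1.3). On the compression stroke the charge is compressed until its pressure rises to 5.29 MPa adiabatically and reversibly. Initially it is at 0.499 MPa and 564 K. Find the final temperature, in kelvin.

T₂ ≈ 973 K

Along an adiabat T P^((1−γ)/γ) is constant, so T₂ = T₁ (P₂/P₁)^((γ−1)/γ).
T₂ = 564 × (5.29/0.499)^(0.231) = 972.5 K.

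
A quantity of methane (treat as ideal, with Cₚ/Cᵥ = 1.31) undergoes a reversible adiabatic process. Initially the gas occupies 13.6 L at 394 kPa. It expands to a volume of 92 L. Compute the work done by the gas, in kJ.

W ≈ 7.73 kJ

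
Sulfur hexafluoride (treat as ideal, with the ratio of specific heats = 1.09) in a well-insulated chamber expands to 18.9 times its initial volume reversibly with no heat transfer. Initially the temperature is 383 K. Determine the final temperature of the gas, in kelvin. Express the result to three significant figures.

Adiabatic: T₁V₁^(γ−1) = T₂V₂^(γ−1) ⇒ T₂ = T₁ (V₁/V₂)^(γ−1).
T₂ = 383 × (1/18.9)^(0.09) = 294 K.

T₂ ≈ 294 K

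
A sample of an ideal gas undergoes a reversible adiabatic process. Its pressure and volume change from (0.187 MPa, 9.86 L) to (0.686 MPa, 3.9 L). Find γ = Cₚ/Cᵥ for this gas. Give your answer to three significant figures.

PV^γ = const ⇒ γ = ln(P₂/P₁) / ln(V₁/V₂).
γ = ln(0.686/0.187) / ln(9.86/3.9) = 1.401.

γ ≈ 1.40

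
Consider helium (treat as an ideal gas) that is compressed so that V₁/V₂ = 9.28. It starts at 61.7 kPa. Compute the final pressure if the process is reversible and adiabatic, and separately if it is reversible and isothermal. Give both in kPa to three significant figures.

adiabatic: 2530 kPa; isothermal: 573 kPa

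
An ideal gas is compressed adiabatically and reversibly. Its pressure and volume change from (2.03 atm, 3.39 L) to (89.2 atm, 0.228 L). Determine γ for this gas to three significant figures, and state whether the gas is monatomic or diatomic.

γ ≈ 1.40; diatomic

PV^γ = const ⇒ γ = ln(P₂/P₁) / ln(V₁/V₂).
γ = ln(89.2/2.03) / ln(3.39/0.228) = 1.401.
γ ≈ 1.40 is close to 7/5, so the gas is diatomic.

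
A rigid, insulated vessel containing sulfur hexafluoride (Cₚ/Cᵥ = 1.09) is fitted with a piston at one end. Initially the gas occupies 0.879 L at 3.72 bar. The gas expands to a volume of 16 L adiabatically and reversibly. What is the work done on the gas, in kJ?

W ≈ -0.835 kJ

P₂ = P₁(V₁/V₂)^γ = 3.72×(0.879/16)^(1.09) = 0.1574 bar.
For a reversible adiabat, W_by_gas = (P₁V₁ − P₂V₂)/(γ−1).
W_by = (372000×0.000879 − 15740×0.016) / (0.09) = 835 J.
W_on_gas = −W_by = -835 J.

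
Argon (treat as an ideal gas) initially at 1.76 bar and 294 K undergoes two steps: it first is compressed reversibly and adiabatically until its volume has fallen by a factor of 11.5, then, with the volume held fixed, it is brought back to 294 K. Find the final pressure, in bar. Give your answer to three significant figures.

P₃ ≈ 20.2 bar

For a monatomic ideal gas γ = 5/3.
Adiabatic step (PV^γ = const): P₂ = 1.76×11.5^(5/3) = 103.1 bar; T₂ = 294×11.5^(2/3) = 1498 K.
Isochoric: P₃ = P₂(T₃/T₂) = 103.1 × (294/1498) = 20.24 bar.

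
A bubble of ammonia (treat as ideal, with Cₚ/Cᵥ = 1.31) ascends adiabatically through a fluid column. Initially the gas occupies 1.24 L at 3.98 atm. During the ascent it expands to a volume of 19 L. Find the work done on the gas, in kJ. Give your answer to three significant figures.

W ≈ -0.921 kJ

P₂ = P₁(V₁/V₂)^γ = 3.98×(1.24/19)^(1.31) = 0.1115 atm.
For a reversible adiabat, W_by_gas = (P₁V₁ − P₂V₂)/(γ−1).
W_by = (403300×0.00124 − 11290×0.019) / (0.31) = 920.9 J.
W_on_gas = −W_by = -920.9 J.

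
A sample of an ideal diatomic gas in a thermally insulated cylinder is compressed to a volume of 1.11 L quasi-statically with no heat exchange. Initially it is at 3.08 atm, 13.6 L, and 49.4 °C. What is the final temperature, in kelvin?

For a reversible adiabat TV^(γ−1) is constant, so T₂ = T₁ (V₁/V₂)^(γ−1).
γ = 7/5 for a diatomic ideal gas.
T₁ = 49.4 °C = 322.5 K.
T₂ = 322.5 × (13.6/1.11)^(2/5) = 878.8 K.

T₂ ≈ 879 K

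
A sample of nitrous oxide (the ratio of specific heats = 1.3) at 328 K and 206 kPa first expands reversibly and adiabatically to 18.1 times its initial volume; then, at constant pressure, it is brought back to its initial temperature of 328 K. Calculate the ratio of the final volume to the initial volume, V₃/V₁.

V₃/V₁ ≈ 43.2

Adiabatic step: V₂/V₁ = 18.1; T₂ = T₁·(1/18.1)^(0.3) = 137.6 K.
Isobaric step: V₃/V₂ = T₃/T₂ = 328/137.6.
V₃/V₁ = (V₂/V₁)(V₃/V₂) = 18.1 × (328/137.6) = 43.15.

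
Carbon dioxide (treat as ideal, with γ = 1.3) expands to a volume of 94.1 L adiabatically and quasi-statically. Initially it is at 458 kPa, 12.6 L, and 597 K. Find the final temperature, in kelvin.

Adiabatic: T₁V₁^(γ−1) = T₂V₂^(γ−1) ⇒ T₂ = T₁ (V₁/V₂)^(γ−1).
T₂ = 597 × (12.6/94.1)^(0.3) = 326.6 K.

T₂ ≈ 327 K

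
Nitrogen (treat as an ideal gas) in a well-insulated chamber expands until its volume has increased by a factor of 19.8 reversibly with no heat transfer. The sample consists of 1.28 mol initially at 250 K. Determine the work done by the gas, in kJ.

W ≈ 4.64 kJ

Adiabatic: T₁V₁^(γ−1) = T₂V₂^(γ−1) ⇒ T₂ = T₁ (V₁/V₂)^(γ−1).
γ = 7/5 for a diatomic ideal gas, so γ−1 = 2/5.
T₂ = 250 × (1/19.8)^(2/5) = 75.73 K.
Q = 0, so ΔU = W_on_gas = nCᵥΔT with Cᵥ = R/(γ−1) = 20.79 J/(mol·K).
ΔU = 1.28 × 20.79 × (75.73 − 250) = -4636 J.
Work done by the gas = −ΔU = 4636 J.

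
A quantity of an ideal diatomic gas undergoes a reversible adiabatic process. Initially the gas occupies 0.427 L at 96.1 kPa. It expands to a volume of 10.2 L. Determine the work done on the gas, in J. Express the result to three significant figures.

W ≈ -73.8 J

γ = 7/5 for a diatomic ideal gas.
P₂ = P₁(V₁/V₂)^γ = 96.1×(0.427/10.2)^(7/5) = 1.131 kPa.
For a reversible adiabat, W_by_gas = (P₁V₁ − P₂V₂)/(γ−1).
W_by = (96100×0.000427 − 1131×0.0102) / (2/5) = 73.76 J.
W_on_gas = −W_by = -73.76 J.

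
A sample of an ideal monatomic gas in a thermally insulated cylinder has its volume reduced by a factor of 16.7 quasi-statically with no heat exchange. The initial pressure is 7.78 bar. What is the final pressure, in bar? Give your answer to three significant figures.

P₂ ≈ 849 bar

Adiabatic: P₁V₁^γ = P₂V₂^γ ⇒ P₂ = P₁ (V₁/V₂)^γ.
For a monatomic ideal gas γ = 5/3.
P₂ = 7.78 × 16.7^(5/3) = 848.9 bar.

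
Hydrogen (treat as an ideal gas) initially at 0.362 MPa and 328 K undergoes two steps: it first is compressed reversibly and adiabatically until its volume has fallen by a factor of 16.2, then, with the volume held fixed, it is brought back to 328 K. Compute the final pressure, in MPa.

P₃ ≈ 5.86 MPa

For a diatomic ideal gas γ = 7/5.
Adiabatic step (PV^γ = const): P₂ = 0.362×16.2^(7/5) = 17.87 MPa; T₂ = 328×16.2^(2/5) = 999.3 K.
Isochoric: P₃ = P₂(T₃/T₂) = 17.87 × (328/999.3) = 5.864 MPa.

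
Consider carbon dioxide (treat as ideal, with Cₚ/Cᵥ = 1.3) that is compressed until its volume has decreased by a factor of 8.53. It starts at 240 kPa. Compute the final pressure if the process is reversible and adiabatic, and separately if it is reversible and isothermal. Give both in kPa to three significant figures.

adiabatic: 3890 kPa; isothermal: 2050 kPa

Isothermal: P₂ = P₁(V₁/V₂) = 240×8.53 = 2047 kPa.
Adiabatic: P₂ = P₁(V₁/V₂)^γ = 240×8.53^(1.3) = 3894 kPa.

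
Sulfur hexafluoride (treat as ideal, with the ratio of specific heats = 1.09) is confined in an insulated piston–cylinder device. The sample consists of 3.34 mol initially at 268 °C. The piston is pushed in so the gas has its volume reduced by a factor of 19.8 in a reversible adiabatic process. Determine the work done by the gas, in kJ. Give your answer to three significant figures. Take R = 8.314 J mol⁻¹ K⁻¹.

W ≈ -51.5 kJ

Adiabatic: T₁V₁^(γ−1) = T₂V₂^(γ−1) ⇒ T₂ = T₁ (V₁/V₂)^(γ−1).
T₁ = 268 °C = 541.1 K.
T₂ = 541.1 × 19.8^(0.09) = 708 K.
Q = 0, so ΔU = W_on_gas = nCᵥΔT with Cᵥ = R/(γ−1) = 92.38 J/(mol·K).
ΔU = 3.34 × 92.38 × (708 − 541.1) = 51470 J.
Work done by the gas = −ΔU = -51470 J.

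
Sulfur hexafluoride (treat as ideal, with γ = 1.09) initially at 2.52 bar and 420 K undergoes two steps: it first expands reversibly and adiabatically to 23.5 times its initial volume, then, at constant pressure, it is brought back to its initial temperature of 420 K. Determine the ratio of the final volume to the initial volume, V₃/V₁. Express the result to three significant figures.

Adiabatic step: V₂/V₁ = 23.5; T₂ = T₁·(1/23.5)^(0.09) = 316.1 K.
Isobaric step: V₃/V₂ = T₃/T₂ = 420/316.1.
V₃/V₁ = (V₂/V₁)(V₃/V₂) = 23.5 × (420/316.1) = 31.22.

V₃/V₁ ≈ 31.2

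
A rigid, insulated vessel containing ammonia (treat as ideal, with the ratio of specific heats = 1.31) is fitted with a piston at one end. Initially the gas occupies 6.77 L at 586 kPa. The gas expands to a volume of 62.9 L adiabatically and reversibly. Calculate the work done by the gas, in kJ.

P₂ = P₁(V₁/V₂)^γ = 586×(6.77/62.9)^(1.31) = 31.6 kPa.
For a reversible adiabat, W_by_gas = (P₁V₁ − P₂V₂)/(γ−1).
W_by = (586000×0.00677 − 31600×0.0629) / (0.31) = 6385 J.

W ≈ 6.39 kJ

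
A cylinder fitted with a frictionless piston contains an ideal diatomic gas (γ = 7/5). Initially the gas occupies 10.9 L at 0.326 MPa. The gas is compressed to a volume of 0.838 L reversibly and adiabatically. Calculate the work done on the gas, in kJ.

W ≈ 15.9 kJ

P₂ = P₁(V₁/V₂)^γ = 0.326×(10.9/0.838)^(7/5) = 11.83 MPa.
For a reversible adiabat, W_by_gas = (P₁V₁ − P₂V₂)/(γ−1).
W_by = (326000×0.0109 − 1.183×10^7×0.000838) / (2/5) = -15910 J.
W_on_gas = −W_by = 15910 J.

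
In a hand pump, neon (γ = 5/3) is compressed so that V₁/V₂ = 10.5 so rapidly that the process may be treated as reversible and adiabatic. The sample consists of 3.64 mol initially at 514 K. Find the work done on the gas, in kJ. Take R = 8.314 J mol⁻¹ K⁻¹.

W ≈ 88.5 kJ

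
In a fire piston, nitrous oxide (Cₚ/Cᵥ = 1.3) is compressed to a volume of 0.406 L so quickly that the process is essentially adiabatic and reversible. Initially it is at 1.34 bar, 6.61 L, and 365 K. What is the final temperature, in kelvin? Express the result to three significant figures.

T₂ ≈ 843 K

For a reversible adiabat TV^(γ−1) is constant, so T₂ = T₁ (V₁/V₂)^(γ−1).
T₂ = 365 × (6.61/0.406)^(0.3) = 842.9 K.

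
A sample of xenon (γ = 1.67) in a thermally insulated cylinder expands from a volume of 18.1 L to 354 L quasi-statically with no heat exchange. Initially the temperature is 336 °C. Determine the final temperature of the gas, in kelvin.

T₂ ≈ 83.1 K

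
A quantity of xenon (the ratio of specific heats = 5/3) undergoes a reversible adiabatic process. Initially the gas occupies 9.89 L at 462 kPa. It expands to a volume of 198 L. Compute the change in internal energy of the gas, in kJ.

ΔU ≈ -5.92 kJ

P₂ = P₁(V₁/V₂)^γ = 462×(9.89/198)^(5/3) = 3.13 kPa.
For a reversible adiabat, W_by_gas = (P₁V₁ − P₂V₂)/(γ−1).
W_by = (462000×0.00989 − 3130×0.198) / (2/3) = 5924 J.
Q = 0 ⇒ ΔU = −W_by = -5924 J.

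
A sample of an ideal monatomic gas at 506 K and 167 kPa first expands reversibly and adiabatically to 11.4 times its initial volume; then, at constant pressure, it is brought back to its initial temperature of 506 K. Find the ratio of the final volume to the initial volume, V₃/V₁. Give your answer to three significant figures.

V₃/V₁ ≈ 57.7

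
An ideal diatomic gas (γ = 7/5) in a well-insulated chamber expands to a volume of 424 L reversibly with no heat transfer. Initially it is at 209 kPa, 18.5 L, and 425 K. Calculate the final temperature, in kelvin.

For a reversible adiabat TV^(γ−1) is constant, so T₂ = T₁ (V₁/V₂)^(γ−1).
T₂ = 425 × (18.5/424)^(2/5) = 121.4 K.

T₂ ≈ 121 K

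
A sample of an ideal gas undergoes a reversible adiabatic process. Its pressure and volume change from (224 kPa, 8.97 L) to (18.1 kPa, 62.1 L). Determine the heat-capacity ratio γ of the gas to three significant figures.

γ ≈ 1.30

PV^γ = const ⇒ γ = ln(P₂/P₁) / ln(V₁/V₂).
γ = ln(18.1/224) / ln(8.97/62.1) = 1.3.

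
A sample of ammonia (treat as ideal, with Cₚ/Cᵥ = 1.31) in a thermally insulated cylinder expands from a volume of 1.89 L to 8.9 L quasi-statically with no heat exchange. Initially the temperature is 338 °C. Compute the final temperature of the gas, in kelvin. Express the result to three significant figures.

Adiabatic: T₁V₁^(γ−1) = T₂V₂^(γ−1) ⇒ T₂ = T₁ (V₁/V₂)^(γ−1).
T₁ = 338 °C = 611.1 K.
T₂ = 611.1 × (1.89/8.9)^(0.31) = 378 K.

T₂ ≈ 378 K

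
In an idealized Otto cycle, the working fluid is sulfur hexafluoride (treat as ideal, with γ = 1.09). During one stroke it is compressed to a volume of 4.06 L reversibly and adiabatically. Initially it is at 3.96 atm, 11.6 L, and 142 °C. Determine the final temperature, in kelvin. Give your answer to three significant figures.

T₂ ≈ 456 K

For a reversible adiabat TV^(γ−1) is constant, so T₂ = T₁ (V₁/V₂)^(γ−1).
T₁ = 142 °C = 415.1 K.
T₂ = 415.1 × (11.6/4.06)^(0.09) = 456.3 K.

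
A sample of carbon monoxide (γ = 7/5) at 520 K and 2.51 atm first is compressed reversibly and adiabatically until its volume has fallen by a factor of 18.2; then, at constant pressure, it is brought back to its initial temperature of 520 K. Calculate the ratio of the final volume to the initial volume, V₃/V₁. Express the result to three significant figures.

V₃/V₁ ≈ 0.0172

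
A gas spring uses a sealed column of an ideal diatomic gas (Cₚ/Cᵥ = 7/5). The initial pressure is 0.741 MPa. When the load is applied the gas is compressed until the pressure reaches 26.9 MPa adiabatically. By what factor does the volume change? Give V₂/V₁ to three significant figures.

From PV^γ = const, V₂/V₁ = (P₁/P₂)^(1/γ).
V₂/V₁ = (0.741/26.9)^(5/7) = 0.07687.

V₂/V₁ ≈ 0.0769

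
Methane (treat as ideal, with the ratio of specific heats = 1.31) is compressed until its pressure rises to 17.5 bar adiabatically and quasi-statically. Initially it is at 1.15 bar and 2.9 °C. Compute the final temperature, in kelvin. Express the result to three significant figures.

Adiabatic: T₂/T₁ = (P₂/P₁)^((γ−1)/γ).
T₁ = 2.9 °C = 276 K.
T₂ = 276 × (17.5/1.15)^(0.237) = 525.7 K.

T₂ ≈ 526 K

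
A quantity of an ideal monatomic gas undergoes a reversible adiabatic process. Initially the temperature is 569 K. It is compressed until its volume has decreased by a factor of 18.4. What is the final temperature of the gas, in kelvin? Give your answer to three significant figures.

T₂ ≈ 3970 K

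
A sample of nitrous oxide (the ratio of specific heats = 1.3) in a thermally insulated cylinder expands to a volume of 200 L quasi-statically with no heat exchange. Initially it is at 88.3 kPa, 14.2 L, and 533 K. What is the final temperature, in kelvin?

T₂ ≈ 241 K

Adiabatic: T₁V₁^(γ−1) = T₂V₂^(γ−1) ⇒ T₂ = T₁ (V₁/V₂)^(γ−1).
T₂ = 533 × (14.2/200)^(0.3) = 241 K.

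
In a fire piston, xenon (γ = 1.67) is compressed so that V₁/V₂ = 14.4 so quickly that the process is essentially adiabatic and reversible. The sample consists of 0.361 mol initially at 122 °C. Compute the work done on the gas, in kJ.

W ≈ 8.80 kJ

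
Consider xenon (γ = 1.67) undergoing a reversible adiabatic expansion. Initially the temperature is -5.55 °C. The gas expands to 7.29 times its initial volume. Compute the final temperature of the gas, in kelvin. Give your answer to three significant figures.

T₂ ≈ 70.7 K

For a reversible adiabat TV^(γ−1) is constant, so T₂ = T₁ (V₁/V₂)^(γ−1).
T₁ = -5.55 °C = 267.6 K.
T₂ = 267.6 × (1/7.29)^(0.67) = 70.71 K.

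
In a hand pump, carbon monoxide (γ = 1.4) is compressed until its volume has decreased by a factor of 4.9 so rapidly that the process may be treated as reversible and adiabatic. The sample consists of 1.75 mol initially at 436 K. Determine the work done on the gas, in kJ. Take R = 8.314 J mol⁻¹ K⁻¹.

Adiabatic: T₁V₁^(γ−1) = T₂V₂^(γ−1) ⇒ T₂ = T₁ (V₁/V₂)^(γ−1).
T₂ = 436 × 4.9^(0.4) = 823.3 K.
Q = 0, so ΔU = W_on_gas = nCᵥΔT with Cᵥ = R/(γ−1) = 20.79 J/(mol·K).
ΔU = 1.75 × 20.79 × (823.3 − 436) = 14090 J.

W ≈ 14.1 kJ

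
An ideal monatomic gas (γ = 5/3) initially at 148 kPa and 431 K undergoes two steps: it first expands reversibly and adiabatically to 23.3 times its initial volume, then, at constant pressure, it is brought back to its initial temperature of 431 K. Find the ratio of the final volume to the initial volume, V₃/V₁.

V₃/V₁ ≈ 190

Adiabatic step: V₂/V₁ = 23.3; T₂ = T₁·(1/23.3)^(2/3) = 52.83 K.
Isobaric step: V₃/V₂ = T₃/T₂ = 431/52.83.
V₃/V₁ = (V₂/V₁)(V₃/V₂) = 23.3 × (431/52.83) = 190.1.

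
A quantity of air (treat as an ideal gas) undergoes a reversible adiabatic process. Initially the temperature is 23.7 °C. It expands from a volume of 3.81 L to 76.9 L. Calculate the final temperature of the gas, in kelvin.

T₂ ≈ 89.2 K

Adiabatic: T₁V₁^(γ−1) = T₂V₂^(γ−1) ⇒ T₂ = T₁ (V₁/V₂)^(γ−1).
For a diatomic ideal gas γ = 7/5, so γ−1 = 2/5.
T₁ = 23.7 °C = 296.8 K.
T₂ = 296.8 × (3.81/76.9)^(2/5) = 89.24 K.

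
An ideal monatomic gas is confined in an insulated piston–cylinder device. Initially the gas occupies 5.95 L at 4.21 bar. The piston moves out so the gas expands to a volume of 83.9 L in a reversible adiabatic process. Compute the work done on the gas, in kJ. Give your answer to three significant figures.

W ≈ -3.11 kJ

γ = 5/3 for a monatomic ideal gas.
P₂ = P₁(V₁/V₂)^γ = 4.21×(5.95/83.9)^(5/3) = 0.05115 bar.
For a reversible adiabat, W_by_gas = (P₁V₁ − P₂V₂)/(γ−1).
W_by = (421000×0.00595 − 5115×0.0839) / (2/3) = 3114 J.
W_on_gas = −W_by = -3114 J.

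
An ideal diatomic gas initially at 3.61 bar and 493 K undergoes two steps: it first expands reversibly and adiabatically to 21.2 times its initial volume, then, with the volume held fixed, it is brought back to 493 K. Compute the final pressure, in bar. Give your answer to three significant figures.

P₃ ≈ 0.170 bar

For a diatomic ideal gas γ = 7/5.
Adiabatic step (PV^γ = const): P₂ = 3.61×(1/21.2)^(7/5) = 0.05019 bar; T₂ = 493×(1/21.2)^(2/5) = 145.3 K.
Isochoric: P₃ = P₂(T₃/T₂) = 0.05019 × (493/145.3) = 0.1703 bar.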